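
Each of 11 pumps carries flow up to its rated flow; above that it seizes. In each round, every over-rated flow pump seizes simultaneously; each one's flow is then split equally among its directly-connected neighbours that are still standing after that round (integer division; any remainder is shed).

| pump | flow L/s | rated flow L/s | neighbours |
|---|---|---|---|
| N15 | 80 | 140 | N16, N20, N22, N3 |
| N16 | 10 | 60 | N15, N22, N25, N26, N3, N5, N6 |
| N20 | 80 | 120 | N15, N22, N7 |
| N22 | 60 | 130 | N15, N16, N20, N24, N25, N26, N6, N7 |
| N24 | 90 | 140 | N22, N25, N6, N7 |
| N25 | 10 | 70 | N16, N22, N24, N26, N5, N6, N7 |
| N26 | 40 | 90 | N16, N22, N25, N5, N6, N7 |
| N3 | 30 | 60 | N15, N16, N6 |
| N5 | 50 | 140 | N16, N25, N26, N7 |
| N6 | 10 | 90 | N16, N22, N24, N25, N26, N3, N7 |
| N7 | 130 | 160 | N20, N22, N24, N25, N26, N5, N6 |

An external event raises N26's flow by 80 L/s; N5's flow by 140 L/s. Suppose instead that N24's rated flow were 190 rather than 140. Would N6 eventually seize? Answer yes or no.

yes

With N24's rated flow at 190:
Round 1 — N26 at 120 > 90; N5 at 190 > 140. N26, N5 seize.
  N26 sheds 120 L/s to N16, N22, N25, N6, N7: 24 each.
    N16: 10+24 = 34 ≤ 60
    N22: 60+24 = 84 ≤ 130
    N25: 10+24 = 34 ≤ 70
    N6: 10+24 = 34 ≤ 90
    N7: 130+24 = 154 ≤ 160
  N5 sheds 190 L/s to N16, N25, N7: 63 each (1 lost).
    N16: 34+63 = 97 > 60
    N25: 34+63 = 97 > 70
    N7: 154+63 = 217 > 160
Round 2 — N16, N25, N7 seize.
  N16 sheds 97 L/s to N15, N22, N3, N6: 24 each (1 lost).
    N15: 80+24 = 104 ≤ 140
    N22: 84+24 = 108 ≤ 130
    N3: 30+24 = 54 ≤ 60
    N6: 34+24 = 58 ≤ 90
  N25 sheds 97 L/s to N22, N24, N6: 32 each (1 lost).
    N22: 108+32 = 140 > 130
    N24: 90+32 = 122 ≤ 190
    N6: 58+32 = 90 ≤ 90
  N7 sheds 217 L/s to N20, N22, N24, N6: 54 each (1 lost).
    N20: 80+54 = 134 > 120
    N22: 140+54 = 194 > 130
    N24: 122+54 = 176 ≤ 190
    N6: 90+54 = 144 > 90
Round 3 — N20, N22, N6 seize.
  N20 sheds 134 L/s to N15: 134 each.
    N15: 104+134 = 238 > 140
  N22 sheds 194 L/s to N15, N24: 97 each.
    N15: 238+97 = 335 > 140
    N24: 176+97 = 273 > 190
  N6 sheds 144 L/s to N24, N3: 72 each.
    N24: 273+72 = 345 > 190
    N3: 54+72 = 126 > 60
Round 4 — N15, N24, N3 seize.
  N15 sheds 335 L/s: no online neighbours, lost.
  N24 sheds 345 L/s: no online neighbours, lost.
  N3 sheds 126 L/s: no online neighbours, lost.
No further seizures.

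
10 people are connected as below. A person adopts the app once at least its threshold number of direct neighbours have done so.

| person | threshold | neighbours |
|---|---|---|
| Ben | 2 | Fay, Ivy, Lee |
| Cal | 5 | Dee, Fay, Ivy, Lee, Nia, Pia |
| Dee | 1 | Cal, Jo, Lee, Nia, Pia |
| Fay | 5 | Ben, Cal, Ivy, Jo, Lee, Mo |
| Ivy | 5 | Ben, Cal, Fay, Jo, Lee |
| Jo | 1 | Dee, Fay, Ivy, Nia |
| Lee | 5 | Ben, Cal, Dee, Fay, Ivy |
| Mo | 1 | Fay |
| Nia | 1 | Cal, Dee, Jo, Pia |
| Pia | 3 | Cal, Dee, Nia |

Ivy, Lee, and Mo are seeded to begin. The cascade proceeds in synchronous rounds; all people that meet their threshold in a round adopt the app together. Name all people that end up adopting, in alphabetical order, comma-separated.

Ben, Cal, Dee, Fay, Ivy, Jo, Lee, Mo, Nia, Pia

Round 1 — Ivy, Lee, Mo adopt the app (initial).
Round 2 — checking thresholds:
  Ben: 2 of 3 neighbours ≥ 2, adopts the app.
  Cal: 2 of 6 neighbours < 5, not yet.
  Dee: 1 of 5 neighbours ≥ 1, adopts the app.
  Fay: 3 of 6 neighbours < 5, not yet.
  Jo: 1 of 4 neighbours ≥ 1, adopts the app.
Round 3 — checking thresholds:
  Cal: 3 of 6 neighbours < 5, not yet.
  Fay: 5 of 6 neighbours ≥ 5, adopts the app.
  Nia: 2 of 4 neighbours ≥ 1, adopts the app.
  Pia: 1 of 3 neighbours < 3, not yet.
Round 4 — checking thresholds:
  Cal: 5 of 6 neighbours ≥ 5, adopts the app.
  Pia: 2 of 3 neighbours < 3, not yet.
Round 5 — checking thresholds:
  Pia: 3 of 3 neighbours ≥ 3, adopts the app.
Round 6 — no new adoptions; cascade stops.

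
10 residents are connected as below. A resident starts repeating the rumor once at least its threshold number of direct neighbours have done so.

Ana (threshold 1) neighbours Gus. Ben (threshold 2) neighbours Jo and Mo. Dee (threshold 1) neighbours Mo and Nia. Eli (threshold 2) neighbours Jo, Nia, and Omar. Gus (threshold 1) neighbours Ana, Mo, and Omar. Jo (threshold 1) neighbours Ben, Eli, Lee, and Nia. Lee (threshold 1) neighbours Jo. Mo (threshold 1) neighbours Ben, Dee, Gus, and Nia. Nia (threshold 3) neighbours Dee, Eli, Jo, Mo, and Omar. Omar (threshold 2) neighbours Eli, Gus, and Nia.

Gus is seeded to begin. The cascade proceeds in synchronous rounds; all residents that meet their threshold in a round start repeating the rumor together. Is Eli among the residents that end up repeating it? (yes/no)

no

Round 1 — Gus starts repeating the rumor (initial).
Round 2 — checking thresholds:
  Ana: 1 of 1 neighbours ≥ 1, starts repeating the rumor.
  Mo: 1 of 4 neighbours ≥ 1, starts repeating the rumor.
  Omar: 1 of 3 neighbours < 2, holds.
Round 3 — checking thresholds:
  Ben: 1 of 2 neighbours < 2, holds.
  Dee: 1 of 2 neighbours ≥ 1, starts repeating the rumor.
  Nia: 1 of 5 neighbours < 3, holds.
  Omar: 1 of 3 neighbours < 2, holds.
Round 4 — no new spreads; cascade stops.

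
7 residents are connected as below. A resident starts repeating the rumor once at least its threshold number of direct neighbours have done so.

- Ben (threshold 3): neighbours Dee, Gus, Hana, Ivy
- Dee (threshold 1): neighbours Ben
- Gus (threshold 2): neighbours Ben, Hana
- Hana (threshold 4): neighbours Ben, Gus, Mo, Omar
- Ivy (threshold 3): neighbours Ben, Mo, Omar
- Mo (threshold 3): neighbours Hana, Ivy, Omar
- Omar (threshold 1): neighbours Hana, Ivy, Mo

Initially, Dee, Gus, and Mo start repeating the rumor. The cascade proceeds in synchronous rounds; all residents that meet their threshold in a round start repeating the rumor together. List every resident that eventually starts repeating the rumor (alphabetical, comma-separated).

Round 1 — Dee, Gus, Mo start repeating the rumor (initial).
Round 2 — checking thresholds:
  Ben: 2 of 4 neighbours < 3, below threshold.
  Hana: 2 of 4 neighbours < 4, below threshold.
  Ivy: 1 of 3 neighbours < 3, below threshold.
  Omar: 1 of 3 neighbours ≥ 1, starts repeating the rumor.
Round 3 — no new spreads; cascade stops.

Dee, Gus, Mo, Omar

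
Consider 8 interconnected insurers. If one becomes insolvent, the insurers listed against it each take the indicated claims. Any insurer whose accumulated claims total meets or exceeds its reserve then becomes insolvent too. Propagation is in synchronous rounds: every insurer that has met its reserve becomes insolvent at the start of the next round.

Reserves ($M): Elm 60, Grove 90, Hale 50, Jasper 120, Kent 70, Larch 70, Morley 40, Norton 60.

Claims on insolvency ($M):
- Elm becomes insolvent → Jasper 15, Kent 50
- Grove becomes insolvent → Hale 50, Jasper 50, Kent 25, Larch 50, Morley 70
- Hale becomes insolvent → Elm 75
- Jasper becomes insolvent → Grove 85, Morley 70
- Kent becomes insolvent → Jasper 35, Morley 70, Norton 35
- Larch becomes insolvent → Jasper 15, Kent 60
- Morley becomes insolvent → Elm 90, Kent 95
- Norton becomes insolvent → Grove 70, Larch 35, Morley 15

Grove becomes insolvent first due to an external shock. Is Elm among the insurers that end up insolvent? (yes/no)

yes

Round 1 — Grove becomes insolvent (initial).
  Hale: +50 → 50 ≥ 50
  Jasper: +50 → 50 < 120
  Kent: +25 → 25 < 70
  Larch: +50 → 50 < 70
  Morley: +70 → 70 ≥ 40
Round 2 — Hale, Morley become insolvent.
  Elm: +75+90 → 165 ≥ 60
  Kent: +95 → 120 ≥ 70
Round 3 — Elm, Kent become insolvent.
  Jasper: +15+35 → 100 < 120
  Norton: +35 → 35 < 60
No further insolvencies.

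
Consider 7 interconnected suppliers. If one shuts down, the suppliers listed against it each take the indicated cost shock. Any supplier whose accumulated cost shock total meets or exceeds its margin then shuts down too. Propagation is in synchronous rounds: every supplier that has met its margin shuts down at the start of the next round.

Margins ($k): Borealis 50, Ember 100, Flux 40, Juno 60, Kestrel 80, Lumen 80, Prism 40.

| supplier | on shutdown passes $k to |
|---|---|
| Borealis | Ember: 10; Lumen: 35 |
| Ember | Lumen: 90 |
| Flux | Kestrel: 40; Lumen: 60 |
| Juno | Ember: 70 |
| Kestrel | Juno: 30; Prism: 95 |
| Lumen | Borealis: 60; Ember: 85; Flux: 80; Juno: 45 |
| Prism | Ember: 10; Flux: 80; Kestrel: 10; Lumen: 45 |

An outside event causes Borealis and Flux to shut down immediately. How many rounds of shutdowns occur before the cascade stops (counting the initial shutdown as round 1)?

Round 1 — Borealis, Flux shut down (initial).
  Ember: +10 → 10 < 100
  Kestrel: +40 → 40 < 80
  Lumen: +35+60 → 95 ≥ 80
Round 2 — Lumen shuts down.
  Ember: +85 → 95 < 100
  Juno: +45 → 45 < 60
No further shutdowns.

2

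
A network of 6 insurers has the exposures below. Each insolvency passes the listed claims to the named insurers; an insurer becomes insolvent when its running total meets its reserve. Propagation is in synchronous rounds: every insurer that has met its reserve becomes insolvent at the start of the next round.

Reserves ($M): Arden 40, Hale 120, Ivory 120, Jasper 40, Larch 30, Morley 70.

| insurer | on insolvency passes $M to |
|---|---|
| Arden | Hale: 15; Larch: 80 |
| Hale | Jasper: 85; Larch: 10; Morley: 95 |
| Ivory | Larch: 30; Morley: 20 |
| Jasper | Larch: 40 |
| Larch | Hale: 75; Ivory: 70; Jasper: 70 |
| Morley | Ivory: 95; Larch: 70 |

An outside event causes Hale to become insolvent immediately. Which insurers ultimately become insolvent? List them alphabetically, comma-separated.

Hale, Ivory, Jasper, Larch, Morley

Round 1 — Hale becomes insolvent (initial).
  Jasper: +85 → 85 ≥ 40
  Larch: +10 → 10 < 30
  Morley: +95 → 95 ≥ 70
Round 2 — Jasper, Morley become insolvent.
  Ivory: +95 → 95 < 120
  Larch: +40+70 → 120 ≥ 30
Round 3 — Larch becomes insolvent.
  Ivory: +70 → 165 ≥ 120
Round 4 — Ivory becomes insolvent.
No further insolvencies.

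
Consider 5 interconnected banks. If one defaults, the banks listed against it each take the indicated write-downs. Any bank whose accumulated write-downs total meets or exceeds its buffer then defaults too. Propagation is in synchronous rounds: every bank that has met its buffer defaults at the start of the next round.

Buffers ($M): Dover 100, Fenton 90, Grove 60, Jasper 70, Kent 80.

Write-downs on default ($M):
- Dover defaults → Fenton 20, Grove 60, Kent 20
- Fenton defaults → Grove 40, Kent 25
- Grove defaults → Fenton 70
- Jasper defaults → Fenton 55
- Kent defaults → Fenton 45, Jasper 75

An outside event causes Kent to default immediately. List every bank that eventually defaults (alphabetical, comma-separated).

Round 1 — Kent defaults (initial).
  Fenton: +45 → 45 < 90
  Jasper: +75 → 75 ≥ 70
Round 2 — Jasper defaults.
  Fenton: +55 → 100 ≥ 90
Round 3 — Fenton defaults.
  Grove: +40 → 40 < 60
No further defaults.

Fenton, Jasper, Kent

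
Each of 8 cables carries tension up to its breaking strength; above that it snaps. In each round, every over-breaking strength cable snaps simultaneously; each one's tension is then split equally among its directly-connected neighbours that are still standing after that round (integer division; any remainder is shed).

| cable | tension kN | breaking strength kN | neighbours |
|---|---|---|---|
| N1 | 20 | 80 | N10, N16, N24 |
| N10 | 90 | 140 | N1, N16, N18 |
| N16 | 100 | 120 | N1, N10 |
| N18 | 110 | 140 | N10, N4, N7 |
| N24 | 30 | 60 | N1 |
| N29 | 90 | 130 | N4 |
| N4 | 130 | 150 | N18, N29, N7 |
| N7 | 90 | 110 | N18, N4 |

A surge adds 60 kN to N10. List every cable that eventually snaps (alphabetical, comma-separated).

Round 1 — N10 at 150 > 140. N10 snaps.
  N10 sheds 150 kN to N1, N16, N18: 50 each.
    N1: 20+50 = 70 ≤ 80
    N16: 100+50 = 150 > 120
    N18: 110+50 = 160 > 140
Round 2 — N16, N18 snap.
  N16 sheds 150 kN to N1: 150 each.
    N1: 70+150 = 220 > 80
  N18 sheds 160 kN to N4, N7: 80 each.
    N4: 130+80 = 210 > 150
    N7: 90+80 = 170 > 110
Round 3 — N1, N4, N7 snap.
  N1 sheds 220 kN to N24: 220 each.
    N24: 30+220 = 250 > 60
  N4 sheds 210 kN to N29: 210 each.
    N29: 90+210 = 300 > 130
  N7 sheds 170 kN: no online neighbours, lost.
Round 4 — N24, N29 snap.
  N24 sheds 250 kN: no online neighbours, lost.
  N29 sheds 300 kN: no online neighbours, lost.
No further breaks.

N1, N10, N16, N18, N24, N29, N4, N7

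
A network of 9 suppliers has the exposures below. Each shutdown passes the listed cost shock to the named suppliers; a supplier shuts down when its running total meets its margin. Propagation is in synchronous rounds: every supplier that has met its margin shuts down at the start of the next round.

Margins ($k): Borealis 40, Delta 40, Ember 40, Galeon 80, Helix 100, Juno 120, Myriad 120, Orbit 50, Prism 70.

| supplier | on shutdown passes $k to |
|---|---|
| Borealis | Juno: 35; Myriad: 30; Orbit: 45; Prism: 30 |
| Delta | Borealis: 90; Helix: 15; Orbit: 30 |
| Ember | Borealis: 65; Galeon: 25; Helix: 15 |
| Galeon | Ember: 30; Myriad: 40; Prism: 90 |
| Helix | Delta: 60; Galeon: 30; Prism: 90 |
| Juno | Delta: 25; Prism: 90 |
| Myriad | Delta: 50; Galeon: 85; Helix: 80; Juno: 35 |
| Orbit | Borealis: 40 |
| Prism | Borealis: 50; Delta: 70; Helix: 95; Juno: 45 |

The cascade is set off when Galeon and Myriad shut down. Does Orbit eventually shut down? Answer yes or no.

Round 1 — Galeon, Myriad shut down (initial).
  Delta: +50 → 50 ≥ 40
  Ember: +30 → 30 < 40
  Helix: +80 → 80 < 100
  Juno: +35 → 35 < 120
  Prism: +90 → 90 ≥ 70
Round 2 — Delta, Prism shut down.
  Borealis: +90+50 → 140 ≥ 40
  Helix: +15+95 → 190 ≥ 100
  Juno: +45 → 80 < 120
  Orbit: +30 → 30 < 50
Round 3 — Borealis, Helix shut down.
  Juno: +35 → 115 < 120
  Orbit: +45 → 75 ≥ 50
Round 4 — Orbit shuts down.
No further shutdowns.

yes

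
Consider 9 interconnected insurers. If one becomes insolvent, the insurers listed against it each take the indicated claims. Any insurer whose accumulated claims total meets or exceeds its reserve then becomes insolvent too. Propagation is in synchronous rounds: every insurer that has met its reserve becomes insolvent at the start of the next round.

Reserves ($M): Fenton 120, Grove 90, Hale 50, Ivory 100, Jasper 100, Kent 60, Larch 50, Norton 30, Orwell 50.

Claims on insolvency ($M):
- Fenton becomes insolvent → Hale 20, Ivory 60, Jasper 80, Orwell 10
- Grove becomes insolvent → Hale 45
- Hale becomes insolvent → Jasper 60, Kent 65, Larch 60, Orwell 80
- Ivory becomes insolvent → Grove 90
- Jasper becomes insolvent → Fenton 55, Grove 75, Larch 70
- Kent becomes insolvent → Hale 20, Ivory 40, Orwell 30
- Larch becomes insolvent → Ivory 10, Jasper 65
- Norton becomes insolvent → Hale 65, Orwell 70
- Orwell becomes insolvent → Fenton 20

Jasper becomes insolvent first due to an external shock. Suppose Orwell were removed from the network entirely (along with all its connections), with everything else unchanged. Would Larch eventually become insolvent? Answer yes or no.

With Orwell removed:
Round 1 — Jasper becomes insolvent (initial).
  Fenton: +55 → 55 < 120
  Grove: +75 → 75 < 90
  Larch: +70 → 70 ≥ 50
Round 2 — Larch becomes insolvent.
  Ivory: +10 → 10 < 100
No further insolvencies.

yes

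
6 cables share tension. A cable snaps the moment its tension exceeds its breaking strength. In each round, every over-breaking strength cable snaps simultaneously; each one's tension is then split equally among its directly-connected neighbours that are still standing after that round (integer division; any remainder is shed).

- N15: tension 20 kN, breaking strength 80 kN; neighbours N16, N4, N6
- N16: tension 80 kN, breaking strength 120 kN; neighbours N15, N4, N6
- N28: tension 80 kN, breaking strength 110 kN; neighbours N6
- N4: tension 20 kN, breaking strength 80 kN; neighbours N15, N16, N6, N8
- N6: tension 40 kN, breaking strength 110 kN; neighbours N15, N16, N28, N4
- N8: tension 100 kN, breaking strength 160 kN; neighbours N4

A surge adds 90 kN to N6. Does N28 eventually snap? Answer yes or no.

yes

Round 1 — N6 at 130 > 110. N6 snaps.
  N6 sheds 130 kN to N15, N16, N28, N4: 32 each (2 lost).
    N15: 20+32 = 52 ≤ 80
    N16: 80+32 = 112 ≤ 120
    N28: 80+32 = 112 > 110
    N4: 20+32 = 52 ≤ 80
Round 2 — N28 snaps.
  N28 sheds 112 kN: no online neighbours, lost.
No further breaks.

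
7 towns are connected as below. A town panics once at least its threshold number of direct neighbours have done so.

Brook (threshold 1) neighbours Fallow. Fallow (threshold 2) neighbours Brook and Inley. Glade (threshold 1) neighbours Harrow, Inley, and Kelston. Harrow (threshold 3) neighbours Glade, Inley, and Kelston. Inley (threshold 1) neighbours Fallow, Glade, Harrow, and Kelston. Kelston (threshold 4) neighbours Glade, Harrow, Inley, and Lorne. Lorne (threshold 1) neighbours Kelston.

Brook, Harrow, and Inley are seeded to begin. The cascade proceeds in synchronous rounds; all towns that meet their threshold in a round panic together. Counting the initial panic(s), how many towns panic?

5

Round 1 — Brook, Harrow, Inley panic (initial).
Round 2 — checking thresholds:
  Fallow: 2 of 2 neighbours ≥ 2, panics.
  Glade: 2 of 3 neighbours ≥ 1, panics.
  Kelston: 2 of 4 neighbours < 4, holds.
Round 3 — no new panics; cascade stops.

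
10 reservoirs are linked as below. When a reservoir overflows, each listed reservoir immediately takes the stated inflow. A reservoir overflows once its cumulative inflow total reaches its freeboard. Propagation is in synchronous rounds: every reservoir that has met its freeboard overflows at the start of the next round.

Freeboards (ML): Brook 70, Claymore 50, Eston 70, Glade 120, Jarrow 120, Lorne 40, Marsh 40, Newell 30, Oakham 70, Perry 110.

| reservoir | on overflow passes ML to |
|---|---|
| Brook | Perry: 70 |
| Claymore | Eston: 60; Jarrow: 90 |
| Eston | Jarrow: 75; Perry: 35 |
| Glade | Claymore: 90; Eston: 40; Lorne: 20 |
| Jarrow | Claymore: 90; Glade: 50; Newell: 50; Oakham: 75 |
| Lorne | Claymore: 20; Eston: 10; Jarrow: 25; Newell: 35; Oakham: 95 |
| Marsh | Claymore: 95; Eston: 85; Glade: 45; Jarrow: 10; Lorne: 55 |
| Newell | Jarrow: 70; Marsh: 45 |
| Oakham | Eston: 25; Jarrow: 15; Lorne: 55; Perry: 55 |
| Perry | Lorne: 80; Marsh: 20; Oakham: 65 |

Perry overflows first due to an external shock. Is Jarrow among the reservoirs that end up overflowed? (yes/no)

yes

Round 1 — Perry overflows (initial).
  Lorne: +80 → 80 ≥ 40
  Marsh: +20 → 20 < 40
  Oakham: +65 → 65 < 70
Round 2 — Lorne overflows.
  Claymore: +20 → 20 < 50
  Eston: +10 → 10 < 70
  Jarrow: +25 → 25 < 120
  Newell: +35 → 35 ≥ 30
  Oakham: +95 → 160 ≥ 70
Round 3 — Newell, Oakham overflow.
  Eston: +25 → 35 < 70
  Jarrow: +70+15 → 110 < 120
  Marsh: +45 → 65 ≥ 40
Round 4 — Marsh overflows.
  Claymore: +95 → 115 ≥ 50
  Eston: +85 → 120 ≥ 70
  Glade: +45 → 45 < 120
  Jarrow: +10 → 120 ≥ 120
Round 5 — Claymore, Eston, Jarrow overflow.
  Glade: +50 → 95 < 120
No further overflows.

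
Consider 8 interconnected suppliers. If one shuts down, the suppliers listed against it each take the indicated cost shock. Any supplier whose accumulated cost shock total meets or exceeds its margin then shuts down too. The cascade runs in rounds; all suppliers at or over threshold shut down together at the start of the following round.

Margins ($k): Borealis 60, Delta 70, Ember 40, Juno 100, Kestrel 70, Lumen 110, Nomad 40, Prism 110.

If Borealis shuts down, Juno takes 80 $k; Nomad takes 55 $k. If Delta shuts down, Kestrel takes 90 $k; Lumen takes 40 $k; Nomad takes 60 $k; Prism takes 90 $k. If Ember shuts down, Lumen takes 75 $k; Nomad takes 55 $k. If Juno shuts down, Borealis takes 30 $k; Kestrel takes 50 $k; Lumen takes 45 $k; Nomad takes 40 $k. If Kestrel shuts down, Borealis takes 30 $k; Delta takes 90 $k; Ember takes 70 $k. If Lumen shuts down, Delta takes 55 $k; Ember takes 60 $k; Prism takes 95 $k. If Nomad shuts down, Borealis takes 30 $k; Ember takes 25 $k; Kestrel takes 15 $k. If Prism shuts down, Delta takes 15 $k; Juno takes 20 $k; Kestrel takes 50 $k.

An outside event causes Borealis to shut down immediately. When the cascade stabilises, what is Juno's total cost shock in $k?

80

Round 1 — Borealis shuts down (initial).
  Juno: +80 → 80 < 100
  Nomad: +55 → 55 ≥ 40
Round 2 — Nomad shuts down.
  Ember: +25 → 25 < 40
  Kestrel: +15 → 15 < 70
No further shutdowns.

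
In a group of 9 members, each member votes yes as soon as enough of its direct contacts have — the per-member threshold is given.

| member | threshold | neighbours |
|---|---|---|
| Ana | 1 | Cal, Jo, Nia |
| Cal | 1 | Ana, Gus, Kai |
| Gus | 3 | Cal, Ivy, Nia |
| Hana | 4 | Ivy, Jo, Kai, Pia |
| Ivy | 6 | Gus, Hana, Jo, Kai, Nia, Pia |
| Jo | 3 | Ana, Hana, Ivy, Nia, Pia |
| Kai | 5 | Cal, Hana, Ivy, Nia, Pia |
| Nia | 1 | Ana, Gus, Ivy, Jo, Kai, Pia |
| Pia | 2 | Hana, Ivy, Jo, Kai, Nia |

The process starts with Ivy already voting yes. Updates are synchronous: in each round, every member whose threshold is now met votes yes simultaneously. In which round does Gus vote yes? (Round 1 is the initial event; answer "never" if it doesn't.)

Round 1 — Ivy votes yes (initial).
Round 2 — checking thresholds:
  Gus: 1 of 3 neighbours < 3, below threshold.
  Hana: 1 of 4 neighbours < 4, below threshold.
  Jo: 1 of 5 neighbours < 3, below threshold.
  Kai: 1 of 5 neighbours < 5, below threshold.
  Nia: 1 of 6 neighbours ≥ 1, votes yes.
  Pia: 1 of 5 neighbours < 2, below threshold.
Round 3 — checking thresholds:
  Ana: 1 of 3 neighbours ≥ 1, votes yes.
  Gus: 2 of 3 neighbours < 3, below threshold.
  Hana: 1 of 4 neighbours < 4, below threshold.
  Jo: 2 of 5 neighbours < 3, below threshold.
  Kai: 2 of 5 neighbours < 5, below threshold.
  Pia: 2 of 5 neighbours ≥ 2, votes yes.
Round 4 — checking thresholds:
  Cal: 1 of 3 neighbours ≥ 1, votes yes.
  Gus: 2 of 3 neighbours < 3, below threshold.
  Hana: 2 of 4 neighbours < 4, below threshold.
  Jo: 4 of 5 neighbours ≥ 3, votes yes.
  Kai: 3 of 5 neighbours < 5, below threshold.
Round 5 — checking thresholds:
  Gus: 3 of 3 neighbours ≥ 3, votes yes.
  Hana: 3 of 4 neighbours < 4, below threshold.
  Kai: 4 of 5 neighbours < 5, below threshold.
Round 6 — no new yes votes; cascade stops.

5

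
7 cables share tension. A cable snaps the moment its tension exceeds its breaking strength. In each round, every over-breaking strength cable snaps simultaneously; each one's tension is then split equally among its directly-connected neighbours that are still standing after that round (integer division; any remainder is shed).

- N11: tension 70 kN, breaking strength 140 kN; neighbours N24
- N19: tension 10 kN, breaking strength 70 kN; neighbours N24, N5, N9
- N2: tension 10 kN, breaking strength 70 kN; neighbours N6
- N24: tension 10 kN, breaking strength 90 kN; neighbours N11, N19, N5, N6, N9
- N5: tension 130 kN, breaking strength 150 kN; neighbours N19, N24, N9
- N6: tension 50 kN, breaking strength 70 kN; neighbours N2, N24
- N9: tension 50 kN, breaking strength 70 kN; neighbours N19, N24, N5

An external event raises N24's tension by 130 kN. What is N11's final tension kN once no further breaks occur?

Round 1 — N24 at 140 > 90. N24 snaps.
  N24 sheds 140 kN to N11, N19, N5, N6, N9: 28 each.
    N11: 70+28 = 98 ≤ 140
    N19: 10+28 = 38 ≤ 70
    N5: 130+28 = 158 > 150
    N6: 50+28 = 78 > 70
    N9: 50+28 = 78 > 70
Round 2 — N5, N6, N9 snap.
  N5 sheds 158 kN to N19: 158 each.
    N19: 38+158 = 196 > 70
  N6 sheds 78 kN to N2: 78 each.
    N2: 10+78 = 88 > 70
  N9 sheds 78 kN to N19: 78 each.
    N19: 196+78 = 274 > 70
Round 3 — N19, N2 snap.
  N19 sheds 274 kN: no online neighbours, lost.
  N2 sheds 88 kN: no online neighbours, lost.
No further breaks.

98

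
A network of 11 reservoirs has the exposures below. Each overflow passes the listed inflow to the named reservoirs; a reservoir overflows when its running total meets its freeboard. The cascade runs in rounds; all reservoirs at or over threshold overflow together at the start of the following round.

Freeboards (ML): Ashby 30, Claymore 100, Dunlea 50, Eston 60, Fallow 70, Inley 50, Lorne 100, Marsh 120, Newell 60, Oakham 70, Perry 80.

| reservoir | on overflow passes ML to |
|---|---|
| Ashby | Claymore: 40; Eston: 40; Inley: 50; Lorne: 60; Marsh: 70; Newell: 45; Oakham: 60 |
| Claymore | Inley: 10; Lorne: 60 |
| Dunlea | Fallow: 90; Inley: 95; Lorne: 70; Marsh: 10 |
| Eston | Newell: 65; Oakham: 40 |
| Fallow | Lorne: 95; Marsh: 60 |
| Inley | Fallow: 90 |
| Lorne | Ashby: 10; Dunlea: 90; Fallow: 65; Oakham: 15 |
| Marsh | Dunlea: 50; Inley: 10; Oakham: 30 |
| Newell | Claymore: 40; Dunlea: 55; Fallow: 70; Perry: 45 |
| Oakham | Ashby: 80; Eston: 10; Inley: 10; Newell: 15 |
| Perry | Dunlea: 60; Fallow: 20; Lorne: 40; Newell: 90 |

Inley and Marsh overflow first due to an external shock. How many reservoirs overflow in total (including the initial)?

Round 1 — Inley, Marsh overflow (initial).
  Dunlea: +50 → 50 ≥ 50
  Fallow: +90 → 90 ≥ 70
  Oakham: +30 → 30 < 70
Round 2 — Dunlea, Fallow overflow.
  Lorne: +70+95 → 165 ≥ 100
Round 3 — Lorne overflows.
  Ashby: +10 → 10 < 30
  Oakham: +15 → 45 < 70
No further overflows.

5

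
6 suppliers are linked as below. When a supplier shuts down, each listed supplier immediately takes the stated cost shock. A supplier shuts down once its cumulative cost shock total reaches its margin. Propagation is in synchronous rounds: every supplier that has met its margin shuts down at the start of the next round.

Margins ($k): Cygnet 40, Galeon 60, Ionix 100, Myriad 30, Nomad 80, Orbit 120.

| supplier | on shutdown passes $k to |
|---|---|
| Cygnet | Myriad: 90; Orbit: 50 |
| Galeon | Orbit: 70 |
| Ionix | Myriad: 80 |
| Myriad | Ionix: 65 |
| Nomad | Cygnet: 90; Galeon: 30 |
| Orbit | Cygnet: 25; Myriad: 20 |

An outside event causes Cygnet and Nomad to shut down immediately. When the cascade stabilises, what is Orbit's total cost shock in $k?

Round 1 — Cygnet, Nomad shut down (initial).
  Galeon: +30 → 30 < 60
  Myriad: +90 → 90 ≥ 30
  Orbit: +50 → 50 < 120
Round 2 — Myriad shuts down.
  Ionix: +65 → 65 < 100
No further shutdowns.

50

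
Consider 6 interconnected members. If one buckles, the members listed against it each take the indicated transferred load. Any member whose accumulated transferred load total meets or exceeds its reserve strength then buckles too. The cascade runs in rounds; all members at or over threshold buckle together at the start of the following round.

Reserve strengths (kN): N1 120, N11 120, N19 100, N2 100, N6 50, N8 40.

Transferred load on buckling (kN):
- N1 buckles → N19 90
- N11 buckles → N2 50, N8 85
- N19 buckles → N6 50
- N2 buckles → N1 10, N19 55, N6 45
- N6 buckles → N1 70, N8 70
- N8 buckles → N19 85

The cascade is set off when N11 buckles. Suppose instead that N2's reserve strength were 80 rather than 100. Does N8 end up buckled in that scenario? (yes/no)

yes

With N2's reserve strength at 80:
Round 1 — N11 buckles (initial).
  N2: +50 → 50 < 80
  N8: +85 → 85 ≥ 40
Round 2 — N8 buckles.
  N19: +85 → 85 < 100
No further bucklings.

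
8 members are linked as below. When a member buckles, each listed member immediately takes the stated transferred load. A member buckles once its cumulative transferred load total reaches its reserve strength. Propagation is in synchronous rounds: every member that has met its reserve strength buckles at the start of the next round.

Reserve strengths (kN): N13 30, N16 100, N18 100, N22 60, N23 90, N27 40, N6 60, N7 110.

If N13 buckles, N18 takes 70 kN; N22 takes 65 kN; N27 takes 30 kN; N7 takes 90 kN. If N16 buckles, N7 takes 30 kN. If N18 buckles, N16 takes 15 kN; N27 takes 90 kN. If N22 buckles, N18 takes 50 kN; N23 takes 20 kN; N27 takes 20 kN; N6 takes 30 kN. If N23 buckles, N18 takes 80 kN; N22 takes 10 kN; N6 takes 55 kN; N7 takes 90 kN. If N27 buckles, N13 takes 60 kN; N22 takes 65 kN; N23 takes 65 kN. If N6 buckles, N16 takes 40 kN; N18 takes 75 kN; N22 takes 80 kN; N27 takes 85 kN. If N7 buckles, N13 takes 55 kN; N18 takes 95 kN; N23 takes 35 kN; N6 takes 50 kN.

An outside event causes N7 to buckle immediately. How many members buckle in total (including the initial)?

7

Round 1 — N7 buckles (initial).
  N13: +55 → 55 ≥ 30
  N18: +95 → 95 < 100
  N23: +35 → 35 < 90
  N6: +50 → 50 < 60
Round 2 — N13 buckles.
  N18: +70 → 165 ≥ 100
  N22: +65 → 65 ≥ 60
  N27: +30 → 30 < 40
Round 3 — N18, N22 buckle.
  N16: +15 → 15 < 100
  N23: +20 → 55 < 90
  N27: +90+20 → 140 ≥ 40
  N6: +30 → 80 ≥ 60
Round 4 — N27, N6 buckle.
  N16: +40 → 55 < 100
  N23: +65 → 120 ≥ 90
Round 5 — N23 buckles.
No further bucklings.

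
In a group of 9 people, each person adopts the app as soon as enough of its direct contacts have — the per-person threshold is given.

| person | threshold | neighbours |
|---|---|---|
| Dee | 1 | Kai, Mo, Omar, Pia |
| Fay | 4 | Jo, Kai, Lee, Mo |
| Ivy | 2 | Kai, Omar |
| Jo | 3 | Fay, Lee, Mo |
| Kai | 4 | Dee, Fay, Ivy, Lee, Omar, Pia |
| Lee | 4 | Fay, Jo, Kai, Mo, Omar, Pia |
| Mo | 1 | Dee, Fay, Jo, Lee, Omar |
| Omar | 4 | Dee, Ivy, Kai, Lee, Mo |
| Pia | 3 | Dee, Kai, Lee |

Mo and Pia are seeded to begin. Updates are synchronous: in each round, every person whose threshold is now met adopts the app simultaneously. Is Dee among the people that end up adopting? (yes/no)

Round 1 — Mo, Pia adopt the app (initial).
Round 2 — checking thresholds:
  Dee: 2 of 4 neighbours ≥ 1, adopts the app.
  Fay: 1 of 4 neighbours < 4, below threshold.
  Jo: 1 of 3 neighbours < 3, below threshold.
  Kai: 1 of 6 neighbours < 4, below threshold.
  Lee: 2 of 6 neighbours < 4, below threshold.
  Omar: 1 of 5 neighbours < 4, below threshold.
Round 3 — no new adoptions; cascade stops.

yes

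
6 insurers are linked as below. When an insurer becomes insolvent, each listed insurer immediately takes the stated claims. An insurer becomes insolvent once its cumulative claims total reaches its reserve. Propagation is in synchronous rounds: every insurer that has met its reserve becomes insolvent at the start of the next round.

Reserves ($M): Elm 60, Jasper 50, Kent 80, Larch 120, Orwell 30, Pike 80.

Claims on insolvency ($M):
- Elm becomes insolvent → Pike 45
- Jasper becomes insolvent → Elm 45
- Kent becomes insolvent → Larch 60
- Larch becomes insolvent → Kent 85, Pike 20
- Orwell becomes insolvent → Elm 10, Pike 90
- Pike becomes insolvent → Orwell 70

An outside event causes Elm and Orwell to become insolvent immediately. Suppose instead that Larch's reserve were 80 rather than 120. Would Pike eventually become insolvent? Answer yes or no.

With Larch's reserve at 80:
Round 1 — Elm, Orwell become insolvent (initial).
  Pike: +45+90 → 135 ≥ 80
Round 2 — Pike becomes insolvent.
No further insolvencies.

yes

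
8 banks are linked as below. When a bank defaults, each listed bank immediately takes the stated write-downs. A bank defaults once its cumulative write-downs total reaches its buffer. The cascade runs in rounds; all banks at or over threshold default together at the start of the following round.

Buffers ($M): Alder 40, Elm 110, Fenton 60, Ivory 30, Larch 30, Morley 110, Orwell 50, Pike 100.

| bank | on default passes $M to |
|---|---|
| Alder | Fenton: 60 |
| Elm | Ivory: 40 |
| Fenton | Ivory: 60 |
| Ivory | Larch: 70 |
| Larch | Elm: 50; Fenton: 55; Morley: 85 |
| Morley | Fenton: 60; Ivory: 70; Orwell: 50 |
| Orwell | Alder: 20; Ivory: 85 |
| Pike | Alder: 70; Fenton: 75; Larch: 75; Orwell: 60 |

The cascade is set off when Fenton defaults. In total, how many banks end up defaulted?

3

Round 1 — Fenton defaults (initial).
  Ivory: +60 → 60 ≥ 30
Round 2 — Ivory defaults.
  Larch: +70 → 70 ≥ 30
Round 3 — Larch defaults.
  Elm: +50 → 50 < 110
  Morley: +85 → 85 < 110
No further defaults.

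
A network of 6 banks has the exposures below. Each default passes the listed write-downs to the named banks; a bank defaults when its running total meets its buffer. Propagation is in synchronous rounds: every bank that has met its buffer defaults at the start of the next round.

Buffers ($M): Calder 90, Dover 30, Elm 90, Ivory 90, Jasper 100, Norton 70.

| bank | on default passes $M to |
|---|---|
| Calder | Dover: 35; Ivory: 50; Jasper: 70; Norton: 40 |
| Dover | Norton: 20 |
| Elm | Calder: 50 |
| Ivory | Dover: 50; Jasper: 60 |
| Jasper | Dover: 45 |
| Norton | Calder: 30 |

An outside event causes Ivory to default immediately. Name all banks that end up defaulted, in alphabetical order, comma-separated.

Round 1 — Ivory defaults (initial).
  Dover: +50 → 50 ≥ 30
  Jasper: +60 → 60 < 100
Round 2 — Dover defaults.
  Norton: +20 → 20 < 70
No further defaults.

Dover, Ivory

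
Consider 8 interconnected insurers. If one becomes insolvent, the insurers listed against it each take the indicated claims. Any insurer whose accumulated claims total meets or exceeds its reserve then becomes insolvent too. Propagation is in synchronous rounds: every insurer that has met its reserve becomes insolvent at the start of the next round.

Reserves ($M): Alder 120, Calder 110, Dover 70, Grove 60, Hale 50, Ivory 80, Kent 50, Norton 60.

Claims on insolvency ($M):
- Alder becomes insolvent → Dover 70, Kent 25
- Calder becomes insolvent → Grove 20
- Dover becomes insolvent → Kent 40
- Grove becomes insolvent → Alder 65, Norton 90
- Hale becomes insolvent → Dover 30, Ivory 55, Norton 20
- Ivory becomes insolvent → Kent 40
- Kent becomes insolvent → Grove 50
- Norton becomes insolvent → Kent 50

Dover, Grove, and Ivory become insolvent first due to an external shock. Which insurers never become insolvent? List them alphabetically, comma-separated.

Alder, Calder, Hale

Round 1 — Dover, Grove, Ivory become insolvent (initial).
  Alder: +65 → 65 < 120
  Kent: +40+40 → 80 ≥ 50
  Norton: +90 → 90 ≥ 60
Round 2 — Kent, Norton become insolvent.
No further insolvencies.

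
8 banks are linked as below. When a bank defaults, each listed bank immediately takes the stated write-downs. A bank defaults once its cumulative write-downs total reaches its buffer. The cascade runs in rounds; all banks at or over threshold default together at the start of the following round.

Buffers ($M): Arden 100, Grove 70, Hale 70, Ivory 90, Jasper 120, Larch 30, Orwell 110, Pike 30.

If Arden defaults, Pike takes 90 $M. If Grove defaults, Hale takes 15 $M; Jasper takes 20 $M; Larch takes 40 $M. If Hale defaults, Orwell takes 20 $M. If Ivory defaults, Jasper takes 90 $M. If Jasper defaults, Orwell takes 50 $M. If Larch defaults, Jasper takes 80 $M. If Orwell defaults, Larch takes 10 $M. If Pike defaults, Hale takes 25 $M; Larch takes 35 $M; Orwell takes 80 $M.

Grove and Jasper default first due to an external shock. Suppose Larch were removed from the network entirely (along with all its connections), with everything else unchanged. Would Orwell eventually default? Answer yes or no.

With Larch removed:
Round 1 — Grove, Jasper default (initial).
  Hale: +15 → 15 < 70
  Orwell: +50 → 50 < 110
No further defaults.

no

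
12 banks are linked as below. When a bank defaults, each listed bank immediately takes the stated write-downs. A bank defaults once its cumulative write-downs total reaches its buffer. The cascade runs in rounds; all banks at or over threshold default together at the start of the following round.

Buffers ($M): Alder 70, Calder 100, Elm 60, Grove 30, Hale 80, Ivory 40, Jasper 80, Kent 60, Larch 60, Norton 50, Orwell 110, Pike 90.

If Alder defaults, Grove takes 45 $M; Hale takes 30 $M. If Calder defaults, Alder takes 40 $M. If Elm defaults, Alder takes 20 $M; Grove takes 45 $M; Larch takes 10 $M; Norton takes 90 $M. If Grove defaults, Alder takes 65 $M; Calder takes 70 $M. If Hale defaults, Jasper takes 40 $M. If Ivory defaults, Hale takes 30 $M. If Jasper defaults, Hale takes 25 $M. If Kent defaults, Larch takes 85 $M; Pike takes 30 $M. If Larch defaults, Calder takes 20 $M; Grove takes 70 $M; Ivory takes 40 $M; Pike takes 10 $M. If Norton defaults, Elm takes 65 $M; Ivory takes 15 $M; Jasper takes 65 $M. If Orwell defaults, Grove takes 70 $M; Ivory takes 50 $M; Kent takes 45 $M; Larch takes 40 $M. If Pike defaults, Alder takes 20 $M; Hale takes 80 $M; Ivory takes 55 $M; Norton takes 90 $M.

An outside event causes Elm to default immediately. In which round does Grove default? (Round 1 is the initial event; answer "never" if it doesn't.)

2

Round 1 — Elm defaults (initial).
  Alder: +20 → 20 < 70
  Grove: +45 → 45 ≥ 30
  Larch: +10 → 10 < 60
  Norton: +90 → 90 ≥ 50
Round 2 — Grove, Norton default.
  Alder: +65 → 85 ≥ 70
  Calder: +70 → 70 < 100
  Ivory: +15 → 15 < 40
  Jasper: +65 → 65 < 80
Round 3 — Alder defaults.
  Hale: +30 → 30 < 80
No further defaults.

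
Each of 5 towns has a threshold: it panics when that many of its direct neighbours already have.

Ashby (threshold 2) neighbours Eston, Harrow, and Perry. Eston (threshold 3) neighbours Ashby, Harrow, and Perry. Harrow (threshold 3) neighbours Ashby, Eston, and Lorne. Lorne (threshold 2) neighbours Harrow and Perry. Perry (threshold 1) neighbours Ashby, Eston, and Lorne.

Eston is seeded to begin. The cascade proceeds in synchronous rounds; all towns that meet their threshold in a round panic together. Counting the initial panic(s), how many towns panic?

3

Round 1 — Eston panics (initial).
Round 2 — checking thresholds:
  Ashby: 1 of 3 neighbours < 2, holds.
  Harrow: 1 of 3 neighbours < 3, holds.
  Perry: 1 of 3 neighbours ≥ 1, panics.
Round 3 — checking thresholds:
  Ashby: 2 of 3 neighbours ≥ 2, panics.
  Harrow: 1 of 3 neighbours < 3, holds.
  Lorne: 1 of 2 neighbours < 2, holds.
Round 4 — no new panics; cascade stops.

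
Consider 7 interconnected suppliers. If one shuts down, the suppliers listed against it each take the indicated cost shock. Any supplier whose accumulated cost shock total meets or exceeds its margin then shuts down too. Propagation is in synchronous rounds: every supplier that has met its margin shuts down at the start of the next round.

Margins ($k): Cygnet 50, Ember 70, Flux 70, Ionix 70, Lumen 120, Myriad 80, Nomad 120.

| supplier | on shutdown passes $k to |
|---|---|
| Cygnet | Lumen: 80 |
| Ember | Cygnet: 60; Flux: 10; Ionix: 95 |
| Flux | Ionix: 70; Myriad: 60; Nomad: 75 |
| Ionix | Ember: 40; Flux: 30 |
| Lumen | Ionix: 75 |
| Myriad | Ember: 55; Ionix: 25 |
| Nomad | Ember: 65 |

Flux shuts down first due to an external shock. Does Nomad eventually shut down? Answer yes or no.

Round 1 — Flux shuts down (initial).
  Ionix: +70 → 70 ≥ 70
  Myriad: +60 → 60 < 80
  Nomad: +75 → 75 < 120
Round 2 — Ionix shuts down.
  Ember: +40 → 40 < 70
No further shutdowns.

no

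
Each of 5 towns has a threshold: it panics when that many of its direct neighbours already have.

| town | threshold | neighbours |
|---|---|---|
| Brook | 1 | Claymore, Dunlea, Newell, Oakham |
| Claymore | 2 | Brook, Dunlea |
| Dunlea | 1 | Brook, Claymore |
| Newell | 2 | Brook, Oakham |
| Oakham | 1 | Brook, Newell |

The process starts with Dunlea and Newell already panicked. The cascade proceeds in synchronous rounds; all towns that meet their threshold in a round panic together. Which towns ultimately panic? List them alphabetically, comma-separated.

Brook, Claymore, Dunlea, Newell, Oakham

Round 1 — Dunlea, Newell panic (initial).
Round 2 — checking thresholds:
  Brook: 2 of 4 neighbours ≥ 1, panics.
  Claymore: 1 of 2 neighbours < 2, below threshold.
  Oakham: 1 of 2 neighbours ≥ 1, panics.
Round 3 — checking thresholds:
  Claymore: 2 of 2 neighbours ≥ 2, panics.
Round 4 — no new panics; cascade stops.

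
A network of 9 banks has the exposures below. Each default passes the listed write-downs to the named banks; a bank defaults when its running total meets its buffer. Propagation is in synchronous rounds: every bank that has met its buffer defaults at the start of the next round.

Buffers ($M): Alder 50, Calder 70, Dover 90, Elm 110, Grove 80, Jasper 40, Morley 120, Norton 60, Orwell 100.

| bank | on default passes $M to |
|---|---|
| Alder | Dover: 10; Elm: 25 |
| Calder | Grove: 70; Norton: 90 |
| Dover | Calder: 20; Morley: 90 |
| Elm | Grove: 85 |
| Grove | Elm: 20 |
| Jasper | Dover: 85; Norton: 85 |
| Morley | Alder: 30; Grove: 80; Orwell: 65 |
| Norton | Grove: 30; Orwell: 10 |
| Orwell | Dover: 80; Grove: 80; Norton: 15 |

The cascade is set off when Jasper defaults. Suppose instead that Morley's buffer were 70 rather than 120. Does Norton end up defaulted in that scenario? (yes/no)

yes

With Morley's buffer at 70:
Round 1 — Jasper defaults (initial).
  Dover: +85 → 85 < 90
  Norton: +85 → 85 ≥ 60
Round 2 — Norton defaults.
  Grove: +30 → 30 < 80
  Orwell: +10 → 10 < 100
No further defaults.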